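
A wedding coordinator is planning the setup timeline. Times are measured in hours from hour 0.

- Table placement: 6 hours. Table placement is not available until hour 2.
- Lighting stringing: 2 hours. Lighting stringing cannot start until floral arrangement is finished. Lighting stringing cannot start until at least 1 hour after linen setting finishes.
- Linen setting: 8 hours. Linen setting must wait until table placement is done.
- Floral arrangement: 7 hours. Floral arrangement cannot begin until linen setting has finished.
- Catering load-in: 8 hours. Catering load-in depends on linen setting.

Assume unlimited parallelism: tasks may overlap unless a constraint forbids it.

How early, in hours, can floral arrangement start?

16

Table placement waits on its own release at hour 2, so it starts at hour 2 and finishes at 2 + 6 = hour 8.
After table placement (finishes hour 8), linen setting can start at hour 8 and finishes at hour 16.
Floral arrangement waits on linen setting (finishes hour 16), so the earliest it can start is hour 16.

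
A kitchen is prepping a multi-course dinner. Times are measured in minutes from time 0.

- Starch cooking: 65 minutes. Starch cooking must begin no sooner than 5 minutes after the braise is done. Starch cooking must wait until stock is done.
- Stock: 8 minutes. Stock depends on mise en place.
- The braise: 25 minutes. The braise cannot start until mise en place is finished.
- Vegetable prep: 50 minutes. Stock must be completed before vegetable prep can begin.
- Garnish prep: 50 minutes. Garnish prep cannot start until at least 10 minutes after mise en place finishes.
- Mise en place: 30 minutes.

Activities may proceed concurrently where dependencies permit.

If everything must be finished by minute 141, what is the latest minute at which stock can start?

68

To finish by minute 141, vegetable prep (duration 50) must start no later than minute 91.
Starch cooking must finish by minute 141; it takes 65 minutes, so it must start by 141 − 65 = minute 76.
For stock: vegetable prep (must start by minute 91); starch cooking (must start by minute 76). The most restrictive is minute 76; with an 8-minute duration, stock must start by minute 68.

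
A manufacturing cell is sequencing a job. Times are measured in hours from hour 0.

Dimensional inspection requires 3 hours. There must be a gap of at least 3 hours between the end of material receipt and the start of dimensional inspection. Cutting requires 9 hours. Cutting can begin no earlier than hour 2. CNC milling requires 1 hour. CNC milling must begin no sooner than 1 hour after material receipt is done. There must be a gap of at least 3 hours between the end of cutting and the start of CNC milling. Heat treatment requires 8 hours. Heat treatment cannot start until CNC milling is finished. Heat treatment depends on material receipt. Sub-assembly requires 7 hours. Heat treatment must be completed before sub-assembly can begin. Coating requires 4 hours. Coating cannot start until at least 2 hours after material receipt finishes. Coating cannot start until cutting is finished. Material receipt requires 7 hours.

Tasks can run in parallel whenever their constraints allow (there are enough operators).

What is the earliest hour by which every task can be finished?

30

After its own release at hour 2, cutting can start at hour 2 and finishes at hour 11.
Material receipt can start immediately at hour 0; it finishes at hour 7.
Coating needs all of material receipt (finishes hour 7, plus 2-hour gap → hour 9); cutting (finishes hour 11). That puts its earliest start at hour 11; it finishes at 11 + 4 = hour 15.
Dimensional inspection waits on material receipt (finishes hour 7, plus 3-hour gap → hour 10), so it starts at hour 10 and finishes at 10 + 3 = hour 13.
CNC milling cannot start until material receipt (finishes hour 7, plus 1-hour gap → hour 8); cutting (finishes hour 11, plus 3-hour gap → hour 14). The controlling bound is hour 14, so CNC milling finishes at 14 + 1 = hour 15.
For heat treatment: CNC milling (finishes hour 15); material receipt (finishes hour 7). Taking the maximum gives a start of hour 15, and it finishes at 15 + 8 = hour 23.
Sub-assembly cannot begin until heat treatment (finishes hour 23). It runs from hour 23 to 23 + 7 = hour 30.
All tasks are finished once the last one completes. Finish times: Material receipt at 7, Cutting at 11, CNC milling at 15, Heat treatment at 23, Dimensional inspection at 13, Coating at 15, Sub-assembly at 30. The latest is hour 30.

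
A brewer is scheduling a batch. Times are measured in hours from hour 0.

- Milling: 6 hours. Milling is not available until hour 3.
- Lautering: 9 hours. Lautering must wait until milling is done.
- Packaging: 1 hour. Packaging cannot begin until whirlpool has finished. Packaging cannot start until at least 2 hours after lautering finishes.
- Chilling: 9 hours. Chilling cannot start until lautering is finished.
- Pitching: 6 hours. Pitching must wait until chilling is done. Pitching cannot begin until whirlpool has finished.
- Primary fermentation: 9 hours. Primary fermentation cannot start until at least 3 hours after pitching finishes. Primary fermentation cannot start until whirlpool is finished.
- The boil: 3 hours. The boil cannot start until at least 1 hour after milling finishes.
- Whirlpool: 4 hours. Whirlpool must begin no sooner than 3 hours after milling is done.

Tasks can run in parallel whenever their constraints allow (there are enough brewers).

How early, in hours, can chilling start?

18

Milling cannot begin until its own release at hour 3. It runs from hour 3 to 3 + 6 = hour 9.
Lautering waits on milling (finishes hour 9), so it starts at hour 9 and finishes at 9 + 9 = hour 18.
Chilling waits on lautering (finishes hour 18), so the earliest it can start is hour 18.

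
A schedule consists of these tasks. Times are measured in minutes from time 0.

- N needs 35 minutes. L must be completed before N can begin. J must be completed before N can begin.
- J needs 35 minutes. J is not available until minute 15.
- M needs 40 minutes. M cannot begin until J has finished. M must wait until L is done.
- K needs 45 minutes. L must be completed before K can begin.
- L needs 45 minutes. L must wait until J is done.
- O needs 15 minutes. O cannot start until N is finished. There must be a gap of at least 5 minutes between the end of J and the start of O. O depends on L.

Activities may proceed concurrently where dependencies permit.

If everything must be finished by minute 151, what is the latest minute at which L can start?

K has no dependents, so it just needs to finish by minute 151. Starting by 151 − 45 = minute 106 achieves that.
To finish by minute 151, M (duration 40) must start no later than minute 111.
To finish by minute 151, O (duration 15) must start no later than minute 136.
N feeds into O (must start by minute 136); so N must finish by minute 136 and therefore start by minute 101.
L feeds K (must start by minute 106); M (must start by minute 111); N (must start by minute 101); O (must start by minute 136). Taking the minimum, L must finish by minute 101 and start by 101 − 45 = minute 56.

56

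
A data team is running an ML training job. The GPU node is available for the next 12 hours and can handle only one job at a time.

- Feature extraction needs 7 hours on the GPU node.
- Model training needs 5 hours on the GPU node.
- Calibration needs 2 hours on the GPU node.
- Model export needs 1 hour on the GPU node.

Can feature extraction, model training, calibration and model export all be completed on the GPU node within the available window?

Running back to back, the jobs need 7 + 5 + 2 + 1 = 15 hours on the GPU node.
Since 15 > 12, they cannot all fit.

No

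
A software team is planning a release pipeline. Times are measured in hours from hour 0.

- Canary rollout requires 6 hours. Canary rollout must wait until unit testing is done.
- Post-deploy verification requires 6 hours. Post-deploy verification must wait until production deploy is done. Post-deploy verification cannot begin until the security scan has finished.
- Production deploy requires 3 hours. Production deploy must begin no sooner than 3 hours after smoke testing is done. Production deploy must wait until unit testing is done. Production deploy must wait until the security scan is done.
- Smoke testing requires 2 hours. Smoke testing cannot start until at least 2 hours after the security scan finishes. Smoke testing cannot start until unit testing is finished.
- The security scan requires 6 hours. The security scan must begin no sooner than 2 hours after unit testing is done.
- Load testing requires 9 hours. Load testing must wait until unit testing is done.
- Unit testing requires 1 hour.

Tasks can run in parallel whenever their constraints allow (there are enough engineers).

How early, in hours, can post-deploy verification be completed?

Unit testing has no prerequisites, so it starts at hour 0 and finishes at hour 1.
After unit testing (finishes hour 1, plus 2-hour gap → hour 3), the security scan can start at hour 3 and finishes at hour 9.
Smoke testing needs all of the security scan (finishes hour 9, plus 2-hour gap → hour 11); unit testing (finishes hour 1). That puts its earliest start at hour 11; it finishes at 11 + 2 = hour 13.
Production deploy has to wait for smoke testing (finishes hour 13, plus 3-hour gap → hour 16); unit testing (finishes hour 1); the security scan (finishes hour 9). The latest of these is hour 16, so production deploy runs hour 16 to 16 + 3 = hour 19.
Post-deploy verification cannot start until production deploy (finishes hour 19); the security scan (finishes hour 9). The controlling bound is hour 19, so post-deploy verification finishes at 19 + 6 = hour 25.

25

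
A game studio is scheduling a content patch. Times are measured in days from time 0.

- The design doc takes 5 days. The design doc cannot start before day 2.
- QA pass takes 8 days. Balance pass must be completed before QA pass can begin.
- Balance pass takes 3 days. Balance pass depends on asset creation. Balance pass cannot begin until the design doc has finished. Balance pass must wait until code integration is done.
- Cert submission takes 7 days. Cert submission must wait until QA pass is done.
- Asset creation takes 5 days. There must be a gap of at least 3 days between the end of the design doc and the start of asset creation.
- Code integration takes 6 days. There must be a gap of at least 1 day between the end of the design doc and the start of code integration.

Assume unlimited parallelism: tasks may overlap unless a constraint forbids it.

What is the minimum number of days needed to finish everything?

33

After its own release at day 2, the design doc can start at day 2 and finishes at day 7.
After the design doc (finishes day 7, plus 1-day gap → day 8), code integration can start at day 8 and finishes at day 14.
After the design doc (finishes day 7, plus 3-day gap → day 10), asset creation can start at day 10 and finishes at day 15.
Balance pass needs all of asset creation (finishes day 15); the design doc (finishes day 7); code integration (finishes day 14). That puts its earliest start at day 15; it finishes at 15 + 3 = day 18.
QA pass cannot begin until balance pass (finishes day 18). It runs from day 18 to 18 + 8 = day 26.
After QA pass (finishes day 26), cert submission can start at day 26 and finishes at day 33.
All tasks are finished once the last one completes. Finish times: The design doc at 7, Asset creation at 15, Code integration at 14, Balance pass at 18, QA pass at 26, Cert submission at 33. The latest is day 33.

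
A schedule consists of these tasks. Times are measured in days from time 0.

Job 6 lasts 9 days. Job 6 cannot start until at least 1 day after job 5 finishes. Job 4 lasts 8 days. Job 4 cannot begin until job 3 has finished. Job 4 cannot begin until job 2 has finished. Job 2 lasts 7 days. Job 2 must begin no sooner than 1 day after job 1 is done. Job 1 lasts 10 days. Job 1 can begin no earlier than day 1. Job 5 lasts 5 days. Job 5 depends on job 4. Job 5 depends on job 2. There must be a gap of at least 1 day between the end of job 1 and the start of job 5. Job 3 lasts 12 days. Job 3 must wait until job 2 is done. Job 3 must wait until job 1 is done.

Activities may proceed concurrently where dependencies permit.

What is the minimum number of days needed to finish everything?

54

Job 1 waits on its own release at day 1, so it starts at day 1 and finishes at 1 + 10 = day 11.
Job 2 waits on job 1 (finishes day 11, plus 1-day gap → day 12), so it starts at day 12 and finishes at 12 + 7 = day 19.
Job 3 has to wait for job 2 (finishes day 19); job 1 (finishes day 11). The latest of these is day 19, so job 3 runs day 19 to 19 + 12 = day 31.
Job 4 cannot start until job 3 (finishes day 31); job 2 (finishes day 19). The controlling bound is day 31, so job 4 finishes at 31 + 8 = day 39.
Job 5 has to wait for job 4 (finishes day 39); job 2 (finishes day 19); job 1 (finishes day 11, plus 1-day gap → day 12). The latest of these is day 39, so job 5 runs day 39 to 39 + 5 = day 44.
After job 5 (finishes day 44, plus 1-day gap → day 45), job 6 can start at day 45 and finishes at day 54.
All tasks are finished once the last one completes. Finish times: Job 1 at 11, Job 2 at 19, Job 3 at 31, Job 4 at 39, Job 5 at 44, Job 6 at 54. The latest is day 54.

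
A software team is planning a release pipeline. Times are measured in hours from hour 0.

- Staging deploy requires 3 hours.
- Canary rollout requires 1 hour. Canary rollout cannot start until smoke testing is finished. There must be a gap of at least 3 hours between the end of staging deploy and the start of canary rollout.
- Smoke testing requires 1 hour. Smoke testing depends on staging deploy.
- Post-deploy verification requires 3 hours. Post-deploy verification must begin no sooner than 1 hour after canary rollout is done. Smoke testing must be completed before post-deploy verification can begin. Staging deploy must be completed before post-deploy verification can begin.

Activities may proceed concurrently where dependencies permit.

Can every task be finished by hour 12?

Nothing blocks staging deploy, so it runs from hour 0 to hour 3.
Smoke testing waits on staging deploy (finishes hour 3), so it starts at hour 3 and finishes at 3 + 1 = hour 4.
Canary rollout has to wait for smoke testing (finishes hour 4); staging deploy (finishes hour 3, plus 3-hour gap → hour 6). The latest of these is hour 6, so canary rollout runs hour 6 to 6 + 1 = hour 7.
Post-deploy verification cannot start until canary rollout (finishes hour 7, plus 1-hour gap → hour 8); smoke testing (finishes hour 4); staging deploy (finishes hour 3). The controlling bound is hour 8, so post-deploy verification finishes at 8 + 3 = hour 11.
Every task is finished by hour 11, which is no later than the deadline of 12, so the schedule is feasible.

Yes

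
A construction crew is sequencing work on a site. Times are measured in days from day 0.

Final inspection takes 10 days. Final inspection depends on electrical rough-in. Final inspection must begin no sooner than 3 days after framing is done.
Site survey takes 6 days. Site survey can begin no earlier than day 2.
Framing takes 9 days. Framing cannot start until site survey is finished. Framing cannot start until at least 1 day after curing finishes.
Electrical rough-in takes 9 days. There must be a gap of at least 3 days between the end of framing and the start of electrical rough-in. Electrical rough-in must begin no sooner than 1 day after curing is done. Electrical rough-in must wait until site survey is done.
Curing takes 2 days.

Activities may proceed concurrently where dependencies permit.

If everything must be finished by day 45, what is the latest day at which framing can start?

14

Final inspection has no dependents, so it just needs to finish by day 45. Starting by 45 − 10 = day 35 achieves that.
Electrical rough-in feeds into final inspection (must start by day 35); so electrical rough-in must finish by day 35 and therefore start by day 26.
Framing feeds electrical rough-in (must start by day 26, minus 3-day gap → day 23); final inspection (must start by day 35, minus 3-day gap → day 32). Taking the minimum, framing must finish by day 23 and start by 23 − 9 = day 14.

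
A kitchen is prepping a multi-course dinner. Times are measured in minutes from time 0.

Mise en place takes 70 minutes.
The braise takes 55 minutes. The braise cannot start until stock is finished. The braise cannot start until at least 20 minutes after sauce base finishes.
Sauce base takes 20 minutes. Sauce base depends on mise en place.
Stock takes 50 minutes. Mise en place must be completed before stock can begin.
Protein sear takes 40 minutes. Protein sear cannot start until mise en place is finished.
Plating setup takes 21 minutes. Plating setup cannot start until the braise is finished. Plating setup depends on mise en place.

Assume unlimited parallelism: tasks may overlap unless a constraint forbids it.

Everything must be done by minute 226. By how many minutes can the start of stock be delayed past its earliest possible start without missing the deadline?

Nothing blocks mise en place, so it runs from minute 0 to minute 70.
Stock waits on mise en place (finishes minute 70), so it starts at minute 70 and finishes at 70 + 50 = minute 120.

Working backward from the deadline:
Nothing follows plating setup; the deadline of minute 226 is its only limit. It must start by 226 − 21 = minute 205.
The braise has to be done before plating setup (must start by minute 205). That means finishing by minute 205, i.e. starting by 205 − 55 = minute 150.
Stock has to be done before the braise (must start by minute 150). That means finishing by minute 150, i.e. starting by 150 − 50 = minute 100.
So stock can start as early as minute 70 and as late as minute 100, giving 100 − 70 = 30 minutes of slack.

30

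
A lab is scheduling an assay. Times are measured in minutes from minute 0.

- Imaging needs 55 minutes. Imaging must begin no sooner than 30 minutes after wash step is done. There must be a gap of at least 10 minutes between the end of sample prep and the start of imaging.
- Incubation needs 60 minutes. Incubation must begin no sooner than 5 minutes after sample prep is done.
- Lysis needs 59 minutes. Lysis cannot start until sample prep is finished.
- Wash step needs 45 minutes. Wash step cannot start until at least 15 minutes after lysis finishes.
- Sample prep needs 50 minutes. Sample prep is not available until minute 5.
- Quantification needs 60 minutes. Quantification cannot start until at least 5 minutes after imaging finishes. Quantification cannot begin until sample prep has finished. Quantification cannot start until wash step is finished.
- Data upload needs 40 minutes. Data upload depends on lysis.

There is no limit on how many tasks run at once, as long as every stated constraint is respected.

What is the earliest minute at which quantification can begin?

264

After its own release at minute 5, sample prep can start at minute 5 and finishes at minute 55.
After sample prep (finishes minute 55), lysis can start at minute 55 and finishes at minute 114.
Wash step waits on lysis (finishes minute 114, plus 15-minute gap → minute 129), so it starts at minute 129 and finishes at 129 + 45 = minute 174.
Imaging needs all of wash step (finishes minute 174, plus 30-minute gap → minute 204); sample prep (finishes minute 55, plus 10-minute gap → minute 65). That puts its earliest start at minute 204; it finishes at 204 + 55 = minute 259.
Quantification waits on imaging (finishes minute 259, plus 5-minute gap → minute 264); sample prep (finishes minute 55); wash step (finishes minute 174). The latest of these is minute 264, which is the earliest quantification can start.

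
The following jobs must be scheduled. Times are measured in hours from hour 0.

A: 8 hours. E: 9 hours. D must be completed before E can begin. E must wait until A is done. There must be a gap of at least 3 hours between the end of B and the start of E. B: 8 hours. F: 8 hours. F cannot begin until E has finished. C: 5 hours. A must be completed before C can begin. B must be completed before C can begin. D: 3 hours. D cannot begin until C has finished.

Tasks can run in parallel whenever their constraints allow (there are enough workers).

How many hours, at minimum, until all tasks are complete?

Nothing blocks B, so it runs from hour 0 to hour 8.
A has no prerequisites, so it starts at hour 0 and finishes at hour 8.
C cannot start until A (finishes hour 8); B (finishes hour 8). The controlling bound is hour 8, so C finishes at 8 + 5 = hour 13.
D waits on C (finishes hour 13), so it starts at hour 13 and finishes at 13 + 3 = hour 16.
E has to wait for D (finishes hour 16); A (finishes hour 8); B (finishes hour 8, plus 3-hour gap → hour 11). The latest of these is hour 16, so E runs hour 16 to 16 + 9 = hour 25.
F cannot begin until E (finishes hour 25). It runs from hour 25 to 25 + 8 = hour 33.
All tasks are finished once the last one completes. Finish times: A at 8, B at 8, C at 13, D at 16, E at 25, F at 33. The latest is hour 33.

33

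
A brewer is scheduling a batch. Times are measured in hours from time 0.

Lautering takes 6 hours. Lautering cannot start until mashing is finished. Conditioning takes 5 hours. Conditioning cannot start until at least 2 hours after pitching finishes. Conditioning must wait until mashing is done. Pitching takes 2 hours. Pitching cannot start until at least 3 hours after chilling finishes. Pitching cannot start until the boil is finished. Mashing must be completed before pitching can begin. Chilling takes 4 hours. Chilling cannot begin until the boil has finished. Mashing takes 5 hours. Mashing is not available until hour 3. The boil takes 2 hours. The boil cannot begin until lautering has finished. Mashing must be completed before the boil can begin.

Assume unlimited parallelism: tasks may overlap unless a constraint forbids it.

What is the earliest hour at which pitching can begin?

Mashing waits on its own release at hour 3, so it starts at hour 3 and finishes at 3 + 5 = hour 8.
After mashing (finishes hour 8), lautering can start at hour 8 and finishes at hour 14.
The boil needs all of lautering (finishes hour 14); mashing (finishes hour 8). That puts its earliest start at hour 14; it finishes at 14 + 2 = hour 16.
After the boil (finishes hour 16), chilling can start at hour 16 and finishes at hour 20.
Pitching waits on chilling (finishes hour 20, plus 3-hour gap → hour 23); the boil (finishes hour 16); mashing (finishes hour 8). The latest of these is hour 23, which is the earliest pitching can start.

23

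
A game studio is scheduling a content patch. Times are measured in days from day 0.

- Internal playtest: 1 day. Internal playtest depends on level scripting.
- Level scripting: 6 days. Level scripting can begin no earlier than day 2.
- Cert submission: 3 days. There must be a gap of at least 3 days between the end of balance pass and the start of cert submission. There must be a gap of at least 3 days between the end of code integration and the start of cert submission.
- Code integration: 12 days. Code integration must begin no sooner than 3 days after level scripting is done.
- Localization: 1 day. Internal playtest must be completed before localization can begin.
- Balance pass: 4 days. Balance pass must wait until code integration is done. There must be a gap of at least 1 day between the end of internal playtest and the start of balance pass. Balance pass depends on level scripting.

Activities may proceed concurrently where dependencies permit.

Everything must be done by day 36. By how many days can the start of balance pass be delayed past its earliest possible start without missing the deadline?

After its own release at day 2, level scripting can start at day 2 and finishes at day 8.
Internal playtest cannot begin until level scripting (finishes day 8). It runs from day 8 to 8 + 1 = day 9.
After level scripting (finishes day 8, plus 3-day gap → day 11), code integration can start at day 11 and finishes at day 23.
For balance pass: code integration (finishes day 23); internal playtest (finishes day 9, plus 1-day gap → day 10); level scripting (finishes day 8). Taking the maximum gives a start of day 23, and it finishes at 23 + 4 = day 27.

Working backward from the deadline:
Cert submission must finish by day 36; it takes 3 days, so it must start by 36 − 3 = day 33.
Since cert submission (must start by day 33, minus 3-day gap → day 30) depends on it, balance pass must finish by day 30. Backing off its 4-day duration gives a latest start of day 26.
So balance pass can start as early as day 23 and as late as day 26, giving 26 − 23 = 3 days of slack.

3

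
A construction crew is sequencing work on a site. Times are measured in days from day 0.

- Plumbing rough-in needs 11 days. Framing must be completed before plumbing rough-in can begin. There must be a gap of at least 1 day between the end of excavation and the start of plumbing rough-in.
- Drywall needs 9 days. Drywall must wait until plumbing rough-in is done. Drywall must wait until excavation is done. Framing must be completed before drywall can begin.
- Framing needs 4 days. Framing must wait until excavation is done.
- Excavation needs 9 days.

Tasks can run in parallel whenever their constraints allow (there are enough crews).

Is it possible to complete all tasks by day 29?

Excavation can start immediately at day 0; it finishes at day 9.
After excavation (finishes day 9), framing can start at day 9 and finishes at day 13.
Plumbing rough-in cannot start until framing (finishes day 13); excavation (finishes day 9, plus 1-day gap → day 10). The controlling bound is day 13, so plumbing rough-in finishes at 13 + 11 = day 24.
Drywall cannot start until plumbing rough-in (finishes day 24); excavation (finishes day 9); framing (finishes day 13). The controlling bound is day 24, so drywall finishes at 24 + 9 = day 33.
The earliest everything can be done is day 33, which is after the deadline of 29, so it is not possible.

No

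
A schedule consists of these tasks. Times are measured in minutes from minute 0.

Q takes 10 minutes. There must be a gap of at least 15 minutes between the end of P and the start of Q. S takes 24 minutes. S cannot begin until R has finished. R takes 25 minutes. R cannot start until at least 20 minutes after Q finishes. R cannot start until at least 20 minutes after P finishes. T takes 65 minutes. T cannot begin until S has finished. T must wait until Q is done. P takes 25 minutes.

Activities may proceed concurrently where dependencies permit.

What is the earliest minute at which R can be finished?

P has no prerequisites, so it starts at minute 0 and finishes at minute 25.
After P (finishes minute 25, plus 15-minute gap → minute 40), Q can start at minute 40 and finishes at minute 50.
R has to wait for Q (finishes minute 50, plus 20-minute gap → minute 70); P (finishes minute 25, plus 20-minute gap → minute 45). The latest of these is minute 70, so R runs minute 70 to 70 + 25 = minute 95.

95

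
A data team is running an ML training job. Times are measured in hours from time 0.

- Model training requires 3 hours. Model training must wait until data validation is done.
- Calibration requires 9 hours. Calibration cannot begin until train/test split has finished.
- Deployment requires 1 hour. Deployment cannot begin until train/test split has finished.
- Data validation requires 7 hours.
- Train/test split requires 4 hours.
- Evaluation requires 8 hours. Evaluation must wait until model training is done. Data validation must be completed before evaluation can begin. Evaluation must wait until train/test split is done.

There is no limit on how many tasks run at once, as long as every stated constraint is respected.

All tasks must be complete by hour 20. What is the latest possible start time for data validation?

2

Evaluation has no dependents, so it just needs to finish by hour 20. Starting by 20 − 8 = hour 12 achieves that.
Model training has to be done before evaluation (must start by hour 12). That means finishing by hour 12, i.e. starting by 12 − 3 = hour 9.
Data validation feeds model training (must start by hour 9); evaluation (must start by hour 12). Taking the minimum, data validation must finish by hour 9 and start by 9 − 7 = hour 2.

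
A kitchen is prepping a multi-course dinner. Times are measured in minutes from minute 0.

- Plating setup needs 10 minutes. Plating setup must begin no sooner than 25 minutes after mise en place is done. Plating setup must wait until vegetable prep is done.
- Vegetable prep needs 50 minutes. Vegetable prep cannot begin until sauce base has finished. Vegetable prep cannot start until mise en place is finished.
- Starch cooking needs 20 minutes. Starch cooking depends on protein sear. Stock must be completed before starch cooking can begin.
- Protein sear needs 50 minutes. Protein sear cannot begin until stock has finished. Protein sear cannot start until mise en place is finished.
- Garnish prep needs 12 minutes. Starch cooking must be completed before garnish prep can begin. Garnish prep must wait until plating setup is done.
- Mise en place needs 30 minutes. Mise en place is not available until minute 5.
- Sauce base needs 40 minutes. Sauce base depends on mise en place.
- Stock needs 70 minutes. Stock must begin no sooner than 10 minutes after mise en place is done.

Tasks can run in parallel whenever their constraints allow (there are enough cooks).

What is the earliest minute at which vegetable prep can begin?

75

Mise en place cannot begin until its own release at minute 5. It runs from minute 5 to 5 + 30 = minute 35.
After mise en place (finishes minute 35), sauce base can start at minute 35 and finishes at minute 75.
Vegetable prep waits on sauce base (finishes minute 75); mise en place (finishes minute 35). The latest of these is minute 75, which is the earliest vegetable prep can start.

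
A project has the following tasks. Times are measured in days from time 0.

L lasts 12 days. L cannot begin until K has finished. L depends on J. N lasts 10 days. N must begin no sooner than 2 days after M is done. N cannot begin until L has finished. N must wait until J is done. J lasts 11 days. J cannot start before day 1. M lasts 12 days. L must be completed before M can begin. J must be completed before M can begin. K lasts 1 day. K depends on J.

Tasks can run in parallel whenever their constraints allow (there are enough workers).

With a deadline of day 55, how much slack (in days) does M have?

6

After its own release at day 1, J can start at day 1 and finishes at day 12.
K waits on J (finishes day 12), so it starts at day 12 and finishes at 12 + 1 = day 13.
L cannot start until K (finishes day 13); J (finishes day 12). The controlling bound is day 13, so L finishes at 13 + 12 = day 25.
M has to wait for L (finishes day 25); J (finishes day 12). The latest of these is day 25, so M runs day 25 to 25 + 12 = day 37.

Working backward from the deadline:
Nothing follows N; the deadline of day 55 is its only limit. It must start by 55 − 10 = day 45.
M has to be done before N (must start by day 45, minus 2-day gap → day 43). That means finishing by day 43, i.e. starting by 43 − 12 = day 31.
So M can start as early as day 25 and as late as day 31, giving 31 − 25 = 6 days of slack.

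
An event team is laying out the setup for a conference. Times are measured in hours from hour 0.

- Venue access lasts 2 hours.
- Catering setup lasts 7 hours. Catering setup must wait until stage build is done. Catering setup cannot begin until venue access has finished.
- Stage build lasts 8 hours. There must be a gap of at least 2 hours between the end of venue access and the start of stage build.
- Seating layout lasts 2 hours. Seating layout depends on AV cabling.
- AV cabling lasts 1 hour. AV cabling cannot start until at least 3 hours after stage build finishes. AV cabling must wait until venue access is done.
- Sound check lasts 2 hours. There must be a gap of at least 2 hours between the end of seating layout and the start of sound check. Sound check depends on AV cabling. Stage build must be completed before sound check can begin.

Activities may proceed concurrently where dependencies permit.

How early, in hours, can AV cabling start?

Venue access can start immediately at hour 0; it finishes at hour 2.
After venue access (finishes hour 2, plus 2-hour gap → hour 4), stage build can start at hour 4 and finishes at hour 12.
AV cabling waits on stage build (finishes hour 12, plus 3-hour gap → hour 15); venue access (finishes hour 2). The latest of these is hour 15, which is the earliest AV cabling can start.

15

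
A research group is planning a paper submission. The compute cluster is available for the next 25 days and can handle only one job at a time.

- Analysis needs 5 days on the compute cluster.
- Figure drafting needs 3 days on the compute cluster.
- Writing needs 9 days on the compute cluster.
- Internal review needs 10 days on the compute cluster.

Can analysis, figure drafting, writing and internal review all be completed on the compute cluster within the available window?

Running back to back, the jobs need 5 + 3 + 9 + 10 = 27 days on the compute cluster.
Since 27 > 25, they cannot all fit.

No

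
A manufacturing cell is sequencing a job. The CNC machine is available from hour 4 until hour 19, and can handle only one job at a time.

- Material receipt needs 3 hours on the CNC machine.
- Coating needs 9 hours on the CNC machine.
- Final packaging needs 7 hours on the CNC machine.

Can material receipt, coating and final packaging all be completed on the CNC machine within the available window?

The CNC machine window is 19 − 4 = 15 hours.
Running back to back, the jobs need 3 + 9 + 7 = 19 hours on the CNC machine.
Since 19 > 15, they cannot all fit.

No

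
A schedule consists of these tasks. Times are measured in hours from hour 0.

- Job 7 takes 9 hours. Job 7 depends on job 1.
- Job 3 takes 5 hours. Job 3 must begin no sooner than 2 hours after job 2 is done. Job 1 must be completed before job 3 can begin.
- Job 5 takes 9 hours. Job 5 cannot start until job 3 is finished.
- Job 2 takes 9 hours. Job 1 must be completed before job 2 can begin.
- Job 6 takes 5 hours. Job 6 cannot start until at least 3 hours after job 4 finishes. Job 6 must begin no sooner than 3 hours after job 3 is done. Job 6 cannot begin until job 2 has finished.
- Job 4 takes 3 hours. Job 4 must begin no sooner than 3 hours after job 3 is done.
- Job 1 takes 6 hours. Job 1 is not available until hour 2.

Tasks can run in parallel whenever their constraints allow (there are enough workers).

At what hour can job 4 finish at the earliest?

Job 1 waits on its own release at hour 2, so it starts at hour 2 and finishes at 2 + 6 = hour 8.
Job 2 waits on job 1 (finishes hour 8), so it starts at hour 8 and finishes at 8 + 9 = hour 17.
Job 3 needs all of job 2 (finishes hour 17, plus 2-hour gap → hour 19); job 1 (finishes hour 8). That puts its earliest start at hour 19; it finishes at 19 + 5 = hour 24.
After job 3 (finishes hour 24, plus 3-hour gap → hour 27), job 4 can start at hour 27 and finishes at hour 30.

30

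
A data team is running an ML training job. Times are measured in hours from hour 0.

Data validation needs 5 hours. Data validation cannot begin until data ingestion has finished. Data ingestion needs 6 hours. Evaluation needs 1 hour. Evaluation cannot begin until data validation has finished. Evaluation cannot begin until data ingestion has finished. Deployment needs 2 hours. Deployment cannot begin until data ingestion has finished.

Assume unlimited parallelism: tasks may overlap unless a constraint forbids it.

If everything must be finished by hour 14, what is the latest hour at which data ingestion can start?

Evaluation has no dependents, so it just needs to finish by hour 14. Starting by 14 − 1 = hour 13 achieves that.
Since evaluation (must start by hour 13) depends on it, data validation must finish by hour 13. Backing off its 5-hour duration gives a latest start of hour 8.
To finish by hour 14, deployment (duration 2) must start no later than hour 12.
For data ingestion: data validation (must start by hour 8); evaluation (must start by hour 13); deployment (must start by hour 12). The most restrictive is hour 8; with a 6-hour duration, data ingestion must start by hour 2.

2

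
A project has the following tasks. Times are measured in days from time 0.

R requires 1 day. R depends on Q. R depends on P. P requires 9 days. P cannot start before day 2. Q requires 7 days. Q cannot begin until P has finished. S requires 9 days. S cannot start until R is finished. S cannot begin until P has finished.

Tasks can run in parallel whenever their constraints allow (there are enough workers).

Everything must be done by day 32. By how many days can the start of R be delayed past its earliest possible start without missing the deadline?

4

P waits on its own release at day 2, so it starts at day 2 and finishes at 2 + 9 = day 11.
After P (finishes day 11), Q can start at day 11 and finishes at day 18.
R needs all of Q (finishes day 18); P (finishes day 11). That puts its earliest start at day 18; it finishes at 18 + 1 = day 19.

Working backward from the deadline:
S has no dependents, so it just needs to finish by day 32. Starting by 32 − 9 = day 23 achieves that.
R has to be done before S (must start by day 23). That means finishing by day 23, i.e. starting by 23 − 1 = day 22.
So R can start as early as day 18 and as late as day 22, giving 22 − 18 = 4 days of slack.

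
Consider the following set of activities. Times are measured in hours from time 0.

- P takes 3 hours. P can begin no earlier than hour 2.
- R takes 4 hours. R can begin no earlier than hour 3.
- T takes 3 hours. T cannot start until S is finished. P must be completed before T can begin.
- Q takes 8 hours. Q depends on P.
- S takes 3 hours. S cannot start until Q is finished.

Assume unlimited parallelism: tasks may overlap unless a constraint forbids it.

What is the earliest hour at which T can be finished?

19

After its own release at hour 2, P can start at hour 2 and finishes at hour 5.
After P (finishes hour 5), Q can start at hour 5 and finishes at hour 13.
S waits on Q (finishes hour 13), so it starts at hour 13 and finishes at 13 + 3 = hour 16.
T cannot start until S (finishes hour 16); P (finishes hour 5). The controlling bound is hour 16, so T finishes at 16 + 3 = hour 19.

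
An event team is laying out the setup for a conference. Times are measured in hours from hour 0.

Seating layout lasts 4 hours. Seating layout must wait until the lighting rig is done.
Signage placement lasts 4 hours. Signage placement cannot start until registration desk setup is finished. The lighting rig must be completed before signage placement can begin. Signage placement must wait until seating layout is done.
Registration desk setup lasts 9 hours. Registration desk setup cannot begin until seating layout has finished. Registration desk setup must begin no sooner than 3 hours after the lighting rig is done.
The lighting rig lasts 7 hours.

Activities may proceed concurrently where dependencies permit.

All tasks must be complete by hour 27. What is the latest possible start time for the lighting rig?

3

To finish by hour 27, signage placement (duration 4) must start no later than hour 23.
Registration desk setup must finish before signage placement (must start by hour 23). With a 9-hour duration, registration desk setup must start by 23 − 9 = hour 14.
Seating layout has several dependents: registration desk setup (must start by hour 14); signage placement (must start by hour 23). The earliest of those limits is hour 14, so seating layout must start by 14 − 4 = hour 10.
The lighting rig must finish in time for seating layout (must start by hour 10); registration desk setup (must start by hour 14, minus 3-hour gap → hour 11); signage placement (must start by hour 23). The tightest is hour 10, so the lighting rig must start by 10 − 7 = hour 3.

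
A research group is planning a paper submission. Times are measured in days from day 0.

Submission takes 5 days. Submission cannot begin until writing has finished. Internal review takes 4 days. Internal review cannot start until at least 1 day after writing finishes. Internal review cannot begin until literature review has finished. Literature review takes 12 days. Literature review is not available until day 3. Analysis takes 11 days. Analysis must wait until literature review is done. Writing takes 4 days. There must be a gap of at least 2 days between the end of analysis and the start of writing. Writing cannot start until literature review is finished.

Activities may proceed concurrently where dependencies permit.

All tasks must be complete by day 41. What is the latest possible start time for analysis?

19

Nothing follows internal review; the deadline of day 41 is its only limit. It must start by 41 − 4 = day 37.
Submission must finish by day 41; it takes 5 days, so it must start by 41 − 5 = day 36.
Writing has several dependents: internal review (must start by day 37, minus 1-day gap → day 36); submission (must start by day 36). The earliest of those limits is day 36, so writing must start by 36 − 4 = day 32.
Analysis feeds into writing (must start by day 32, minus 2-day gap → day 30); so analysis must finish by day 30 and therefore start by day 19.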